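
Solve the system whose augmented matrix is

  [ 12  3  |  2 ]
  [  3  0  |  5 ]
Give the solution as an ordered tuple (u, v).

r1 → 1/12·r1
r2 → r2 − 3·r1
r2 → -4/3·r2
r1 → r1 − 1/4·r2
Reading off the last column: u = 5/3, v = -6.

(5/3, -6)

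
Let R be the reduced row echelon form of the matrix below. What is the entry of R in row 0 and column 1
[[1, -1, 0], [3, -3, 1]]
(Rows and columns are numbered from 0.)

-1

ρ2 → ρ2 − 3·ρ1
  [ 1  -1  0 ]
  [ 0   0  1 ]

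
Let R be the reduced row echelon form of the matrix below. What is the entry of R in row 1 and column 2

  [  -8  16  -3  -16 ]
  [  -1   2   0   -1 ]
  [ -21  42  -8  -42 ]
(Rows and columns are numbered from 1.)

-2

Multiply R1 by -1/8.
  [   1  -2  3/8    2 ]
  [  -1   2    0   -1 ]
  [ -21  42   -8  -42 ]
Add R1 to R2.
  [   1  -2  3/8    2 ]
  [   0   0  3/8    1 ]
  [ -21  42   -8  -42 ]
Add 21 times R1 to R3.
  [ 1  -2   3/8  2 ]
  [ 0   0   3/8  1 ]
  [ 0   0  -1/8  0 ]
Multiply R2 by 8/3.
  [ 1  -2   3/8    2 ]
  [ 0   0     1  8/3 ]
  [ 0   0  -1/8    0 ]
Add 1/8 times R2 to R3.
  [ 1  -2  3/8    2 ]
  [ 0   0    1  8/3 ]
  [ 0   0    0  1/3 ]
Multiply R3 by 3.
  [ 1  -2  3/8    2 ]
  [ 0   0    1  8/3 ]
  [ 0   0    0    1 ]
Subtract 8/3 times R3 from R2.
  [ 1  -2  3/8  2 ]
  [ 0   0    1  0 ]
  [ 0   0    0  1 ]
Subtract 2 times R3 from R1.
  [ 1  -2  3/8  0 ]
  [ 0   0    1  0 ]
  [ 0   0    0  1 ]
Subtract 3/8 times R2 from R1.
  [ 1  -2  0  0 ]
  [ 0   0  1  0 ]
  [ 0   0  0  1 ]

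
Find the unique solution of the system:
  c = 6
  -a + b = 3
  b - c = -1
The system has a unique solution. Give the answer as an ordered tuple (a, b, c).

Form the augmented matrix and row-reduce:
  [  0  0   1  |   6 ]
  [ -1  1   0  |   3 ]
  [  0  1  -1  |  -1 ]
R1 <=> R2
R1 -> -1·R1
R2 <=> R3
R2 -> R2 + R3
R1 -> R1 + R2
Reading off the last column: a = 2, b = 5, c = 6.

(2, 5, 6)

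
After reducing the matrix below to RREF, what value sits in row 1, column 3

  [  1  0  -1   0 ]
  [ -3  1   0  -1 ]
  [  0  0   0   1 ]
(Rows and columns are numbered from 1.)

r2 → r2 + 3·r1
r2 → r2 + r3

-1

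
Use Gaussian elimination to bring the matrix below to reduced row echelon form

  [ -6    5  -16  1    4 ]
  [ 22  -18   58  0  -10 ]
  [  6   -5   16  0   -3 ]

[[1, 0, 1, 0, 2], [0, 1, -2, 0, 3], [0, 0, 0, 1, 1]]

R1 → -1/6·R1
  [  1  -5/6  8/3  -1/6  -2/3 ]
  [ 22   -18   58     0   -10 ]
  [  6    -5   16     0    -3 ]
R2 → R2 − 22·R1
  [ 1  -5/6   8/3  -1/6  -2/3 ]
  [ 0   1/3  -2/3  11/3  14/3 ]
  [ 6    -5    16     0    -3 ]
R3 → R3 − 6·R1
  [ 1  -5/6   8/3  -1/6  -2/3 ]
  [ 0   1/3  -2/3  11/3  14/3 ]
  [ 0     0     0     1     1 ]
R2 → 3·R2
  [ 1  -5/6  8/3  -1/6  -2/3 ]
  [ 0     1   -2    11    14 ]
  [ 0     0    0     1     1 ]
R2 → R2 − 11·R3
  [ 1  -5/6  8/3  -1/6  -2/3 ]
  [ 0     1   -2     0     3 ]
  [ 0     0    0     1     1 ]
R1 → R1 + 1/6·R3
  [ 1  -5/6  8/3  0  -1/2 ]
  [ 0     1   -2  0     3 ]
  [ 0     0    0  1     1 ]
R1 → R1 + 5/6·R2
  [ 1  0   1  0  2 ]
  [ 0  1  -2  0  3 ]
  [ 0  0   0  1  1 ]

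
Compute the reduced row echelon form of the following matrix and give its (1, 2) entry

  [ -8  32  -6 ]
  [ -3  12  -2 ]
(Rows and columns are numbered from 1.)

-4

Multiply r1 by -1/8.
  [  1  -4  3/4 ]
  [ -3  12   -2 ]
Add 3 times r1 to r2.
  [ 1  -4  3/4 ]
  [ 0   0  1/4 ]
Multiply r2 by 4.
  [ 1  -4  3/4 ]
  [ 0   0    1 ]
Subtract 3/4 times r2 from r1.
  [ 1  -4  0 ]
  [ 0   0  1 ]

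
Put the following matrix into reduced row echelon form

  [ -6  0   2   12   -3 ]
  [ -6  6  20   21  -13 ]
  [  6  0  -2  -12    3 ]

R1 := -1/6·R1
  [  1  0  -1/3   -2  1/2 ]
  [ -6  6    20   21  -13 ]
  [  6  0    -2  -12    3 ]
R2 := R2 + 6·R1
  [ 1  0  -1/3   -2  1/2 ]
  [ 0  6    18    9  -10 ]
  [ 6  0    -2  -12    3 ]
R3 := R3 − 6·R1
  [ 1  0  -1/3  -2  1/2 ]
  [ 0  6    18   9  -10 ]
  [ 0  0     0   0    0 ]
R2 := 1/6·R2
  [ 1  0  -1/3   -2   1/2 ]
  [ 0  1     3  3/2  -5/3 ]
  [ 0  0     0    0     0 ]

[[1, 0, -1/3, -2, 1/2], [0, 1, 3, 3/2, -5/3], [0, 0, 0, 0, 0]]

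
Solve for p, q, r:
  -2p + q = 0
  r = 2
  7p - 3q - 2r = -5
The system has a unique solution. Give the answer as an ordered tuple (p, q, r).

Form the augmented matrix and row-reduce:
  [ -2   1   0  |   0 ]
  [  0   0   1  |   2 ]
  [  7  -3  -2  |  -5 ]
Multiply ρ1 by -1/2.
  [ 1  -1/2   0  |   0 ]
  [ 0     0   1  |   2 ]
  [ 7    -3  -2  |  -5 ]
Subtract 7 times ρ1 from ρ3.
  [ 1  -1/2   0  |   0 ]
  [ 0     0   1  |   2 ]
  [ 0   1/2  -2  |  -5 ]
Swap ρ2 and ρ3.
  [ 1  -1/2   0  |   0 ]
  [ 0   1/2  -2  |  -5 ]
  [ 0     0   1  |   2 ]
Multiply ρ2 by 2.
  [ 1  -1/2   0  |    0 ]
  [ 0     1  -4  |  -10 ]
  [ 0     0   1  |    2 ]
Add 4 times ρ3 to ρ2.
  [ 1  -1/2  0  |   0 ]
  [ 0     1  0  |  -2 ]
  [ 0     0  1  |   2 ]
Add 1/2 times ρ2 to ρ1.
  [ 1  0  0  |  -1 ]
  [ 0  1  0  |  -2 ]
  [ 0  0  1  |   2 ]
Reading off the last column: p = -1, q = -2, r = 2.

(-1, -2, 2)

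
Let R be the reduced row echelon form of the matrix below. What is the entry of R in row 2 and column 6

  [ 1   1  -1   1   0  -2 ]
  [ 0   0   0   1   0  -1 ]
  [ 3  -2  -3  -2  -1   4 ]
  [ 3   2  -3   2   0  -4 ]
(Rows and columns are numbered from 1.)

R3 -> R3 − 3·R1
  [ 1   1  -1   1   0  -2 ]
  [ 0   0   0   1   0  -1 ]
  [ 0  -5   0  -5  -1  10 ]
  [ 3   2  -3   2   0  -4 ]
R4 -> R4 − 3·R1
  [ 1   1  -1   1   0  -2 ]
  [ 0   0   0   1   0  -1 ]
  [ 0  -5   0  -5  -1  10 ]
  [ 0  -1   0  -1   0   2 ]
R2 <-> R3
  [ 1   1  -1   1   0  -2 ]
  [ 0  -5   0  -5  -1  10 ]
  [ 0   0   0   1   0  -1 ]
  [ 0  -1   0  -1   0   2 ]
R2 -> -1/5·R2
  [ 1   1  -1   1    0  -2 ]
  [ 0   1   0   1  1/5  -2 ]
  [ 0   0   0   1    0  -1 ]
  [ 0  -1   0  -1    0   2 ]
R4 -> R4 + R2
  [ 1  1  -1  1    0  -2 ]
  [ 0  1   0  1  1/5  -2 ]
  [ 0  0   0  1    0  -1 ]
  [ 0  0   0  0  1/5   0 ]
R4 -> 5·R4
  [ 1  1  -1  1    0  -2 ]
  [ 0  1   0  1  1/5  -2 ]
  [ 0  0   0  1    0  -1 ]
  [ 0  0   0  0    1   0 ]
R2 -> R2 − 1/5·R4
  [ 1  1  -1  1  0  -2 ]
  [ 0  1   0  1  0  -2 ]
  [ 0  0   0  1  0  -1 ]
  [ 0  0   0  0  1   0 ]
R2 -> R2 − R3
  [ 1  1  -1  1  0  -2 ]
  [ 0  1   0  0  0  -1 ]
  [ 0  0   0  1  0  -1 ]
  [ 0  0   0  0  1   0 ]
R1 -> R1 − R3
  [ 1  1  -1  0  0  -1 ]
  [ 0  1   0  0  0  -1 ]
  [ 0  0   0  1  0  -1 ]
  [ 0  0   0  0  1   0 ]
R1 -> R1 − R2
  [ 1  0  -1  0  0   0 ]
  [ 0  1   0  0  0  -1 ]
  [ 0  0   0  1  0  -1 ]
  [ 0  0   0  0  1   0 ]

-1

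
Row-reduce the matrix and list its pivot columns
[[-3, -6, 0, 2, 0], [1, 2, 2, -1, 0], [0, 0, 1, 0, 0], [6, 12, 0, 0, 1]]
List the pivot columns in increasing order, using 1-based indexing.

1, 3, 4, 5

R1 → -1/3·R1
  [ 1   2  0  -2/3  0 ]
  [ 1   2  2    -1  0 ]
  [ 0   0  1     0  0 ]
  [ 6  12  0     0  1 ]
R2 → R2 − R1
  [ 1   2  0  -2/3  0 ]
  [ 0   0  2  -1/3  0 ]
  [ 0   0  1     0  0 ]
  [ 6  12  0     0  1 ]
R4 → R4 − 6·R1
  [ 1  2  0  -2/3  0 ]
  [ 0  0  2  -1/3  0 ]
  [ 0  0  1     0  0 ]
  [ 0  0  0     4  1 ]
R2 → 1/2·R2
  [ 1  2  0  -2/3  0 ]
  [ 0  0  1  -1/6  0 ]
  [ 0  0  1     0  0 ]
  [ 0  0  0     4  1 ]
R3 → R3 − R2
  [ 1  2  0  -2/3  0 ]
  [ 0  0  1  -1/6  0 ]
  [ 0  0  0   1/6  0 ]
  [ 0  0  0     4  1 ]
R3 → 6·R3
  [ 1  2  0  -2/3  0 ]
  [ 0  0  1  -1/6  0 ]
  [ 0  0  0     1  0 ]
  [ 0  0  0     4  1 ]
R4 → R4 − 4·R3
  [ 1  2  0  -2/3  0 ]
  [ 0  0  1  -1/6  0 ]
  [ 0  0  0     1  0 ]
  [ 0  0  0     0  1 ]
R2 → R2 + 1/6·R3
  [ 1  2  0  -2/3  0 ]
  [ 0  0  1     0  0 ]
  [ 0  0  0     1  0 ]
  [ 0  0  0     0  1 ]
R1 → R1 + 2/3·R3
  [ 1  2  0  0  0 ]
  [ 0  0  1  0  0 ]
  [ 0  0  0  1  0 ]
  [ 0  0  0  0  1 ]
Pivot columns are the columns containing a leading 1.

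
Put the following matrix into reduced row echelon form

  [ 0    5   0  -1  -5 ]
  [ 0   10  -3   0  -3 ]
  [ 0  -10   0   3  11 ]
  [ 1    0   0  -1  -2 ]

[[1, 0, 0, 0, -1], [0, 1, 0, 0, -4/5], [0, 0, 1, 0, -5/3], [0, 0, 0, 1, 1]]

R1 ↔ R4
  [ 1    0   0  -1  -2 ]
  [ 0   10  -3   0  -3 ]
  [ 0  -10   0   3  11 ]
  [ 0    5   0  -1  -5 ]
R2 -> 1/10·R2
  [ 1    0      0  -1     -2 ]
  [ 0    1  -3/10   0  -3/10 ]
  [ 0  -10      0   3     11 ]
  [ 0    5      0  -1     -5 ]
R3 -> R3 + 10·R2
  [ 1  0      0  -1     -2 ]
  [ 0  1  -3/10   0  -3/10 ]
  [ 0  0     -3   3      8 ]
  [ 0  5      0  -1     -5 ]
R4 -> R4 − 5·R2
  [ 1  0      0  -1     -2 ]
  [ 0  1  -3/10   0  -3/10 ]
  [ 0  0     -3   3      8 ]
  [ 0  0    3/2  -1   -7/2 ]
R3 -> -1/3·R3
  [ 1  0      0  -1     -2 ]
  [ 0  1  -3/10   0  -3/10 ]
  [ 0  0      1  -1   -8/3 ]
  [ 0  0    3/2  -1   -7/2 ]
R4 -> R4 − 3/2·R3
  [ 1  0      0   -1     -2 ]
  [ 0  1  -3/10    0  -3/10 ]
  [ 0  0      1   -1   -8/3 ]
  [ 0  0      0  1/2    1/2 ]
R4 -> 2·R4
  [ 1  0      0  -1     -2 ]
  [ 0  1  -3/10   0  -3/10 ]
  [ 0  0      1  -1   -8/3 ]
  [ 0  0      0   1      1 ]
R3 -> R3 + R4
  [ 1  0      0  -1     -2 ]
  [ 0  1  -3/10   0  -3/10 ]
  [ 0  0      1   0   -5/3 ]
  [ 0  0      0   1      1 ]
R1 -> R1 + R4
  [ 1  0      0  0     -1 ]
  [ 0  1  -3/10  0  -3/10 ]
  [ 0  0      1  0   -5/3 ]
  [ 0  0      0  1      1 ]
R2 -> R2 + 3/10·R3
  [ 1  0  0  0    -1 ]
  [ 0  1  0  0  -4/5 ]
  [ 0  0  1  0  -5/3 ]
  [ 0  0  0  1     1 ]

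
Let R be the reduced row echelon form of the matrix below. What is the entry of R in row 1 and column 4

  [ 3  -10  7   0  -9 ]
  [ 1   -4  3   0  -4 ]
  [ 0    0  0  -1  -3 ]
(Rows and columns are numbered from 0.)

r1 ← 1/3·r1
  [ 1  -10/3  7/3   0  -3 ]
  [ 1     -4    3   0  -4 ]
  [ 0      0    0  -1  -3 ]
r2 ← r2 − r1
  [ 1  -10/3  7/3   0  -3 ]
  [ 0   -2/3  2/3   0  -1 ]
  [ 0      0    0  -1  -3 ]
r2 ← -3/2·r2
  [ 1  -10/3  7/3   0   -3 ]
  [ 0      1   -1   0  3/2 ]
  [ 0      0    0  -1   -3 ]
r3 ← -1·r3
  [ 1  -10/3  7/3  0   -3 ]
  [ 0      1   -1  0  3/2 ]
  [ 0      0    0  1    3 ]
r1 ← r1 + 10/3·r2
  [ 1  0  -1  0    2 ]
  [ 0  1  -1  0  3/2 ]
  [ 0  0   0  1    3 ]

3/2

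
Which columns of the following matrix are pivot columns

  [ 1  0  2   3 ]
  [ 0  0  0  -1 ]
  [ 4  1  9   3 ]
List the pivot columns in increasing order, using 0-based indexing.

Subtract 4 times ρ1 from ρ3.
  [ 1  0  2   3 ]
  [ 0  0  0  -1 ]
  [ 0  1  1  -9 ]
Swap ρ2 and ρ3.
  [ 1  0  2   3 ]
  [ 0  1  1  -9 ]
  [ 0  0  0  -1 ]
Multiply ρ3 by -1.
  [ 1  0  2   3 ]
  [ 0  1  1  -9 ]
  [ 0  0  0   1 ]
Add 9 times ρ3 to ρ2.
  [ 1  0  2  3 ]
  [ 0  1  1  0 ]
  [ 0  0  0  1 ]
Subtract 3 times ρ3 from ρ1.
  [ 1  0  2  0 ]
  [ 0  1  1  0 ]
  [ 0  0  0  1 ]
Pivot columns are the columns containing a leading 1.

0, 1, 3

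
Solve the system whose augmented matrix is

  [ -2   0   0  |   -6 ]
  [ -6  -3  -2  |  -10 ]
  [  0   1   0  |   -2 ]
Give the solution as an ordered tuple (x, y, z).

Multiply ρ1 by -1/2.
  [  1   0   0  |    3 ]
  [ -6  -3  -2  |  -10 ]
  [  0   1   0  |   -2 ]
Add 6 times ρ1 to ρ2.
  [ 1   0   0  |   3 ]
  [ 0  -3  -2  |   8 ]
  [ 0   1   0  |  -2 ]
Multiply ρ2 by -1/3.
  [ 1  0    0  |     3 ]
  [ 0  1  2/3  |  -8/3 ]
  [ 0  1    0  |    -2 ]
Subtract ρ2 from ρ3.
  [ 1  0     0  |     3 ]
  [ 0  1   2/3  |  -8/3 ]
  [ 0  0  -2/3  |   2/3 ]
Multiply ρ3 by -3/2.
  [ 1  0    0  |     3 ]
  [ 0  1  2/3  |  -8/3 ]
  [ 0  0    1  |    -1 ]
Subtract 2/3 times ρ3 from ρ2.
  [ 1  0  0  |   3 ]
  [ 0  1  0  |  -2 ]
  [ 0  0  1  |  -1 ]
Reading off the last column: x = 3, y = -2, z = -1.

(3, -2, -1)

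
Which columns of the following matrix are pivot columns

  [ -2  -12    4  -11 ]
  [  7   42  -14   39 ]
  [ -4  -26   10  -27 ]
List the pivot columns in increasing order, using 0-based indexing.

R1 ← -1/2·R1
  [  1    6   -2  11/2 ]
  [  7   42  -14    39 ]
  [ -4  -26   10   -27 ]
R2 ← R2 − 7·R1
  [  1    6  -2  11/2 ]
  [  0    0   0   1/2 ]
  [ -4  -26  10   -27 ]
R3 ← R3 + 4·R1
  [ 1   6  -2  11/2 ]
  [ 0   0   0   1/2 ]
  [ 0  -2   2    -5 ]
R2 <=> R3
  [ 1   6  -2  11/2 ]
  [ 0  -2   2    -5 ]
  [ 0   0   0   1/2 ]
R2 ← -1/2·R2
  [ 1  6  -2  11/2 ]
  [ 0  1  -1   5/2 ]
  [ 0  0   0   1/2 ]
R3 ← 2·R3
  [ 1  6  -2  11/2 ]
  [ 0  1  -1   5/2 ]
  [ 0  0   0     1 ]
R2 ← R2 − 5/2·R3
  [ 1  6  -2  11/2 ]
  [ 0  1  -1     0 ]
  [ 0  0   0     1 ]
R1 ← R1 − 11/2·R3
  [ 1  6  -2  0 ]
  [ 0  1  -1  0 ]
  [ 0  0   0  1 ]
R1 ← R1 − 6·R2
  [ 1  0   4  0 ]
  [ 0  1  -1  0 ]
  [ 0  0   0  1 ]
Pivot columns are the columns containing a leading 1.

0, 1, 3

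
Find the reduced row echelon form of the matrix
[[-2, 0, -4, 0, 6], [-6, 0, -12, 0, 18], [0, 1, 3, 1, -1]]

[[1, 0, 2, 0, -3], [0, 1, 3, 1, -1], [0, 0, 0, 0, 0]]

R1 := -1/2·R1
  [  1  0    2  0  -3 ]
  [ -6  0  -12  0  18 ]
  [  0  1    3  1  -1 ]
R2 := R2 + 6·R1
  [ 1  0  2  0  -3 ]
  [ 0  0  0  0   0 ]
  [ 0  1  3  1  -1 ]
R2 <-> R3
  [ 1  0  2  0  -3 ]
  [ 0  1  3  1  -1 ]
  [ 0  0  0  0   0 ]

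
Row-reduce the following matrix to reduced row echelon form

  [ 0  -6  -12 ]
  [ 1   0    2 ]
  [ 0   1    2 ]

Swap R1 and R2.
  [ 1   0    2 ]
  [ 0  -6  -12 ]
  [ 0   1    2 ]
Multiply R2 by -1/6.
  [ 1  0  2 ]
  [ 0  1  2 ]
  [ 0  1  2 ]
Subtract R2 from R3.
  [ 1  0  2 ]
  [ 0  1  2 ]
  [ 0  0  0 ]

[[1, 0, 2], [0, 1, 2], [0, 0, 0]]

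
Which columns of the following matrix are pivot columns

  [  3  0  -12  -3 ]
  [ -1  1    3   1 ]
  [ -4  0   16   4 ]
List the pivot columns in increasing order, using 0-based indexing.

0, 1

r1 -> 1/3·r1
  [  1  0  -4  -1 ]
  [ -1  1   3   1 ]
  [ -4  0  16   4 ]
r2 -> r2 + r1
  [  1  0  -4  -1 ]
  [  0  1  -1   0 ]
  [ -4  0  16   4 ]
r3 -> r3 + 4·r1
  [ 1  0  -4  -1 ]
  [ 0  1  -1   0 ]
  [ 0  0   0   0 ]
Pivot columns are the columns containing a leading 1.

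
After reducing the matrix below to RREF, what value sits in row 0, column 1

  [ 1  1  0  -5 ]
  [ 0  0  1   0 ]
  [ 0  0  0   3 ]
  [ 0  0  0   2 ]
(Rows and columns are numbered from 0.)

1

R3 → 1/3·R3
R4 → R4 − 2·R3
R1 → R1 + 5·R3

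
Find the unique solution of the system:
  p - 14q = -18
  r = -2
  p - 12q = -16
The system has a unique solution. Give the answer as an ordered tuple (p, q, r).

Form the augmented matrix and row-reduce:
  [ 1  -14  0  |  -18 ]
  [ 0    0  1  |   -2 ]
  [ 1  -12  0  |  -16 ]
Subtract R1 from R3.
  [ 1  -14  0  |  -18 ]
  [ 0    0  1  |   -2 ]
  [ 0    2  0  |    2 ]
Swap R2 and R3.
  [ 1  -14  0  |  -18 ]
  [ 0    2  0  |    2 ]
  [ 0    0  1  |   -2 ]
Multiply R2 by 1/2.
  [ 1  -14  0  |  -18 ]
  [ 0    1  0  |    1 ]
  [ 0    0  1  |   -2 ]
Add 14 times R2 to R1.
  [ 1  0  0  |  -4 ]
  [ 0  1  0  |   1 ]
  [ 0  0  1  |  -2 ]
Reading off the last column: p = -4, q = 1, r = -2.

(-4, 1, -2)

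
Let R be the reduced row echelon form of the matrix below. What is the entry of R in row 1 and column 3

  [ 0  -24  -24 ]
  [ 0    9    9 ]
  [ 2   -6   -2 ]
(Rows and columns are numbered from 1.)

R1 <=> R3
  [ 2   -6   -2 ]
  [ 0    9    9 ]
  [ 0  -24  -24 ]
R1 -> 1/2·R1
  [ 1   -3   -1 ]
  [ 0    9    9 ]
  [ 0  -24  -24 ]
R2 -> 1/9·R2
  [ 1   -3   -1 ]
  [ 0    1    1 ]
  [ 0  -24  -24 ]
R3 -> R3 + 24·R2
  [ 1  -3  -1 ]
  [ 0   1   1 ]
  [ 0   0   0 ]
R1 -> R1 + 3·R2
  [ 1  0  2 ]
  [ 0  1  1 ]
  [ 0  0  0 ]

2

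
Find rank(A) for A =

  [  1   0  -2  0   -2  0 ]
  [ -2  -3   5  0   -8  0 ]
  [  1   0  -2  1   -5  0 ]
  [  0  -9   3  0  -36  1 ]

ρ2 → ρ2 + 2·ρ1
ρ3 → ρ3 − ρ1
ρ2 → -1/3·ρ2
ρ4 → ρ4 + 9·ρ2
The reduced form has 4 nonzero rows.

rank = 4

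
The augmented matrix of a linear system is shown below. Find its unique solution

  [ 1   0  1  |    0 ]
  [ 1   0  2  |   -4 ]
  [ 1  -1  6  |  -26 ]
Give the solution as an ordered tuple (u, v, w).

R2 := R2 − R1
  [ 1   0  1  |    0 ]
  [ 0   0  1  |   -4 ]
  [ 1  -1  6  |  -26 ]
R3 := R3 − R1
  [ 1   0  1  |    0 ]
  [ 0   0  1  |   -4 ]
  [ 0  -1  5  |  -26 ]
R2 <-> R3
  [ 1   0  1  |    0 ]
  [ 0  -1  5  |  -26 ]
  [ 0   0  1  |   -4 ]
R2 := -1·R2
  [ 1  0   1  |   0 ]
  [ 0  1  -5  |  26 ]
  [ 0  0   1  |  -4 ]
R2 := R2 + 5·R3
  [ 1  0  1  |   0 ]
  [ 0  1  0  |   6 ]
  [ 0  0  1  |  -4 ]
R1 := R1 − R3
  [ 1  0  0  |   4 ]
  [ 0  1  0  |   6 ]
  [ 0  0  1  |  -4 ]
Reading off the last column: u = 4, v = 6, w = -4.

(4, 6, -4)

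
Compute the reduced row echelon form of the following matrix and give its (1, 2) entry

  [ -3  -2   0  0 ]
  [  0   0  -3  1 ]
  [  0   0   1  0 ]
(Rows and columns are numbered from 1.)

2/3

R1 -> -1/3·R1
  [ 1  2/3   0  0 ]
  [ 0    0  -3  1 ]
  [ 0    0   1  0 ]
R2 -> -1/3·R2
  [ 1  2/3  0     0 ]
  [ 0    0  1  -1/3 ]
  [ 0    0  1     0 ]
R3 -> R3 − R2
  [ 1  2/3  0     0 ]
  [ 0    0  1  -1/3 ]
  [ 0    0  0   1/3 ]
R3 -> 3·R3
  [ 1  2/3  0     0 ]
  [ 0    0  1  -1/3 ]
  [ 0    0  0     1 ]
R2 -> R2 + 1/3·R3
  [ 1  2/3  0  0 ]
  [ 0    0  1  0 ]
  [ 0    0  0  1 ]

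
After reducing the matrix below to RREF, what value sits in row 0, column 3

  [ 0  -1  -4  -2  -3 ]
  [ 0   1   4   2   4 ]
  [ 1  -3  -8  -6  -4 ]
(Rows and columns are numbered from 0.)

Swap R1 and R3.
  [ 1  -3  -8  -6  -4 ]
  [ 0   1   4   2   4 ]
  [ 0  -1  -4  -2  -3 ]
Add R2 to R3.
  [ 1  -3  -8  -6  -4 ]
  [ 0   1   4   2   4 ]
  [ 0   0   0   0   1 ]
Subtract 4 times R3 from R2.
  [ 1  -3  -8  -6  -4 ]
  [ 0   1   4   2   0 ]
  [ 0   0   0   0   1 ]
Add 4 times R3 to R1.
  [ 1  -3  -8  -6  0 ]
  [ 0   1   4   2  0 ]
  [ 0   0   0   0  1 ]
Add 3 times R2 to R1.
  [ 1  0  4  0  0 ]
  [ 0  1  4  2  0 ]
  [ 0  0  0  0  1 ]

0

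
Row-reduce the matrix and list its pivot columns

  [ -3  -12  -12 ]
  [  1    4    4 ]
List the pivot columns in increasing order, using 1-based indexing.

1

R1 -> -1/3·R1
R2 -> R2 − R1
Pivot columns are the columns containing a leading 1.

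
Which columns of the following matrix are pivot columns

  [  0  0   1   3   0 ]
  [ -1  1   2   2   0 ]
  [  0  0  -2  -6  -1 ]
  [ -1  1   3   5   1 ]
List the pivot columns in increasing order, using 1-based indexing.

Swap R1 and R2.
  [ -1  1   2   2   0 ]
  [  0  0   1   3   0 ]
  [  0  0  -2  -6  -1 ]
  [ -1  1   3   5   1 ]
Multiply R1 by -1.
  [  1  -1  -2  -2   0 ]
  [  0   0   1   3   0 ]
  [  0   0  -2  -6  -1 ]
  [ -1   1   3   5   1 ]
Add R1 to R4.
  [ 1  -1  -2  -2   0 ]
  [ 0   0   1   3   0 ]
  [ 0   0  -2  -6  -1 ]
  [ 0   0   1   3   1 ]
Add 2 times R2 to R3.
  [ 1  -1  -2  -2   0 ]
  [ 0   0   1   3   0 ]
  [ 0   0   0   0  -1 ]
  [ 0   0   1   3   1 ]
Subtract R2 from R4.
  [ 1  -1  -2  -2   0 ]
  [ 0   0   1   3   0 ]
  [ 0   0   0   0  -1 ]
  [ 0   0   0   0   1 ]
Multiply R3 by -1.
  [ 1  -1  -2  -2  0 ]
  [ 0   0   1   3  0 ]
  [ 0   0   0   0  1 ]
  [ 0   0   0   0  1 ]
Subtract R3 from R4.
  [ 1  -1  -2  -2  0 ]
  [ 0   0   1   3  0 ]
  [ 0   0   0   0  1 ]
  [ 0   0   0   0  0 ]
Add 2 times R2 to R1.
  [ 1  -1  0  4  0 ]
  [ 0   0  1  3  0 ]
  [ 0   0  0  0  1 ]
  [ 0   0  0  0  0 ]
Pivot columns are the columns containing a leading 1.

1, 3, 5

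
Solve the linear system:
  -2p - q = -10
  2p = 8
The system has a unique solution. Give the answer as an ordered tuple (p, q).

Form the augmented matrix and row-reduce:
  [ -2  -1  |  -10 ]
  [  2   0  |    8 ]
R1 := -1/2·R1
  [ 1  1/2  |  5 ]
  [ 2    0  |  8 ]
R2 := R2 − 2·R1
  [ 1  1/2  |   5 ]
  [ 0   -1  |  -2 ]
R2 := -1·R2
  [ 1  1/2  |  5 ]
  [ 0    1  |  2 ]
R1 := R1 − 1/2·R2
  [ 1  0  |  4 ]
  [ 0  1  |  2 ]
Reading off the last column: p = 4, q = 2.

(4, 2)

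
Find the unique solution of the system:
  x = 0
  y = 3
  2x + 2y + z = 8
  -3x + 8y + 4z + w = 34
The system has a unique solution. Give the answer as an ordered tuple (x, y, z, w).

Form the augmented matrix and row-reduce:
  [  1  0  0  0  |   0 ]
  [  0  1  0  0  |   3 ]
  [  2  2  1  0  |   8 ]
  [ -3  8  4  1  |  34 ]
Subtract 2 times r1 from r3.
  [  1  0  0  0  |   0 ]
  [  0  1  0  0  |   3 ]
  [  0  2  1  0  |   8 ]
  [ -3  8  4  1  |  34 ]
Add 3 times r1 to r4.
  [ 1  0  0  0  |   0 ]
  [ 0  1  0  0  |   3 ]
  [ 0  2  1  0  |   8 ]
  [ 0  8  4  1  |  34 ]
Subtract 2 times r2 from r3.
  [ 1  0  0  0  |   0 ]
  [ 0  1  0  0  |   3 ]
  [ 0  0  1  0  |   2 ]
  [ 0  8  4  1  |  34 ]
Subtract 8 times r2 from r4.
  [ 1  0  0  0  |   0 ]
  [ 0  1  0  0  |   3 ]
  [ 0  0  1  0  |   2 ]
  [ 0  0  4  1  |  10 ]
Subtract 4 times r3 from r4.
  [ 1  0  0  0  |  0 ]
  [ 0  1  0  0  |  3 ]
  [ 0  0  1  0  |  2 ]
  [ 0  0  0  1  |  2 ]
Reading off the last column: x = 0, y = 3, z = 2, w = 2.

(0, 3, 2, 2)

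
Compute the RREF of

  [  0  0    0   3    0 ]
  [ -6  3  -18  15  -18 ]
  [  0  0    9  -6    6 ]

[[1, -1/2, 0, 0, 1], [0, 0, 1, 0, 2/3], [0, 0, 0, 1, 0]]

R1 <=> R2
  [ -6  3  -18  15  -18 ]
  [  0  0    0   3    0 ]
  [  0  0    9  -6    6 ]
R1 -> -1/6·R1
  [ 1  -1/2  3  -5/2  3 ]
  [ 0     0  0     3  0 ]
  [ 0     0  9    -6  6 ]
R2 <=> R3
  [ 1  -1/2  3  -5/2  3 ]
  [ 0     0  9    -6  6 ]
  [ 0     0  0     3  0 ]
R2 -> 1/9·R2
  [ 1  -1/2  3  -5/2    3 ]
  [ 0     0  1  -2/3  2/3 ]
  [ 0     0  0     3    0 ]
R3 -> 1/3·R3
  [ 1  -1/2  3  -5/2    3 ]
  [ 0     0  1  -2/3  2/3 ]
  [ 0     0  0     1    0 ]
R2 -> R2 + 2/3·R3
  [ 1  -1/2  3  -5/2    3 ]
  [ 0     0  1     0  2/3 ]
  [ 0     0  0     1    0 ]
R1 -> R1 + 5/2·R3
  [ 1  -1/2  3  0    3 ]
  [ 0     0  1  0  2/3 ]
  [ 0     0  0  1    0 ]
R1 -> R1 − 3·R2
  [ 1  -1/2  0  0    1 ]
  [ 0     0  1  0  2/3 ]
  [ 0     0  0  1    0 ]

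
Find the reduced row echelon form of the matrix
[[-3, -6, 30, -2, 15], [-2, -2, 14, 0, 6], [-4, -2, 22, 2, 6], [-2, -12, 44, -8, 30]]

R1 ← -1/3·R1
  [  1    2  -10  2/3  -5 ]
  [ -2   -2   14    0   6 ]
  [ -4   -2   22    2   6 ]
  [ -2  -12   44   -8  30 ]
R2 ← R2 + 2·R1
  [  1    2  -10  2/3  -5 ]
  [  0    2   -6  4/3  -4 ]
  [ -4   -2   22    2   6 ]
  [ -2  -12   44   -8  30 ]
R3 ← R3 + 4·R1
  [  1    2  -10   2/3   -5 ]
  [  0    2   -6   4/3   -4 ]
  [  0    6  -18  14/3  -14 ]
  [ -2  -12   44    -8   30 ]
R4 ← R4 + 2·R1
  [ 1   2  -10    2/3   -5 ]
  [ 0   2   -6    4/3   -4 ]
  [ 0   6  -18   14/3  -14 ]
  [ 0  -8   24  -20/3   20 ]
R2 ← 1/2·R2
  [ 1   2  -10    2/3   -5 ]
  [ 0   1   -3    2/3   -2 ]
  [ 0   6  -18   14/3  -14 ]
  [ 0  -8   24  -20/3   20 ]
R3 ← R3 − 6·R2
  [ 1   2  -10    2/3  -5 ]
  [ 0   1   -3    2/3  -2 ]
  [ 0   0    0    2/3  -2 ]
  [ 0  -8   24  -20/3  20 ]
R4 ← R4 + 8·R2
  [ 1  2  -10   2/3  -5 ]
  [ 0  1   -3   2/3  -2 ]
  [ 0  0    0   2/3  -2 ]
  [ 0  0    0  -4/3   4 ]
R3 ← 3/2·R3
  [ 1  2  -10   2/3  -5 ]
  [ 0  1   -3   2/3  -2 ]
  [ 0  0    0     1  -3 ]
  [ 0  0    0  -4/3   4 ]
R4 ← R4 + 4/3·R3
  [ 1  2  -10  2/3  -5 ]
  [ 0  1   -3  2/3  -2 ]
  [ 0  0    0    1  -3 ]
  [ 0  0    0    0   0 ]
R2 ← R2 − 2/3·R3
  [ 1  2  -10  2/3  -5 ]
  [ 0  1   -3    0   0 ]
  [ 0  0    0    1  -3 ]
  [ 0  0    0    0   0 ]
R1 ← R1 − 2/3·R3
  [ 1  2  -10  0  -3 ]
  [ 0  1   -3  0   0 ]
  [ 0  0    0  1  -3 ]
  [ 0  0    0  0   0 ]
R1 ← R1 − 2·R2
  [ 1  0  -4  0  -3 ]
  [ 0  1  -3  0   0 ]
  [ 0  0   0  1  -3 ]
  [ 0  0   0  0   0 ]

[[1, 0, -4, 0, -3], [0, 1, -3, 0, 0], [0, 0, 0, 1, -3], [0, 0, 0, 0, 0]]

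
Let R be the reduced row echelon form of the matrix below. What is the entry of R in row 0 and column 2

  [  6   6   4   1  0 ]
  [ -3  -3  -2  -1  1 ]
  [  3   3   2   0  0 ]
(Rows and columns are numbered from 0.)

r1 ← 1/6·r1
  [  1   1  2/3  1/6  0 ]
  [ -3  -3   -2   -1  1 ]
  [  3   3    2    0  0 ]
r2 ← r2 + 3·r1
  [ 1  1  2/3   1/6  0 ]
  [ 0  0    0  -1/2  1 ]
  [ 3  3    2     0  0 ]
r3 ← r3 − 3·r1
  [ 1  1  2/3   1/6  0 ]
  [ 0  0    0  -1/2  1 ]
  [ 0  0    0  -1/2  0 ]
r2 ← -2·r2
  [ 1  1  2/3   1/6   0 ]
  [ 0  0    0     1  -2 ]
  [ 0  0    0  -1/2   0 ]
r3 ← r3 + 1/2·r2
  [ 1  1  2/3  1/6   0 ]
  [ 0  0    0    1  -2 ]
  [ 0  0    0    0  -1 ]
r3 ← -1·r3
  [ 1  1  2/3  1/6   0 ]
  [ 0  0    0    1  -2 ]
  [ 0  0    0    0   1 ]
r2 ← r2 + 2·r3
  [ 1  1  2/3  1/6  0 ]
  [ 0  0    0    1  0 ]
  [ 0  0    0    0  1 ]
r1 ← r1 − 1/6·r2
  [ 1  1  2/3  0  0 ]
  [ 0  0    0  1  0 ]
  [ 0  0    0  0  1 ]

2/3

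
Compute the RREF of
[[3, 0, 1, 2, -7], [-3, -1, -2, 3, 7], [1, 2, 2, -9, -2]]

[[1, 0, 0, 1, -2], [0, 1, 0, -4, 1], [0, 0, 1, -1, -1]]

R1 -> 1/3·R1
  [  1   0  1/3  2/3  -7/3 ]
  [ -3  -1   -2    3     7 ]
  [  1   2    2   -9    -2 ]
R2 -> R2 + 3·R1
  [ 1   0  1/3  2/3  -7/3 ]
  [ 0  -1   -1    5     0 ]
  [ 1   2    2   -9    -2 ]
R3 -> R3 − R1
  [ 1   0  1/3    2/3  -7/3 ]
  [ 0  -1   -1      5     0 ]
  [ 0   2  5/3  -29/3   1/3 ]
R2 -> -1·R2
  [ 1  0  1/3    2/3  -7/3 ]
  [ 0  1    1     -5     0 ]
  [ 0  2  5/3  -29/3   1/3 ]
R3 -> R3 − 2·R2
  [ 1  0   1/3  2/3  -7/3 ]
  [ 0  1     1   -5     0 ]
  [ 0  0  -1/3  1/3   1/3 ]
R3 -> -3·R3
  [ 1  0  1/3  2/3  -7/3 ]
  [ 0  1    1   -5     0 ]
  [ 0  0    1   -1    -1 ]
R2 -> R2 − R3
  [ 1  0  1/3  2/3  -7/3 ]
  [ 0  1    0   -4     1 ]
  [ 0  0    1   -1    -1 ]
R1 -> R1 − 1/3·R3
  [ 1  0  0   1  -2 ]
  [ 0  1  0  -4   1 ]
  [ 0  0  1  -1  -1 ]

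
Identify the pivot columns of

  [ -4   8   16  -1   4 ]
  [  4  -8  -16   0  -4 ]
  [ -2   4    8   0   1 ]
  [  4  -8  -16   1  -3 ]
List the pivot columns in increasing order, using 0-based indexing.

R1 ← -1/4·R1
R2 ← R2 − 4·R1
R3 ← R3 + 2·R1
R4 ← R4 − 4·R1
R2 ← -1·R2
R3 ← R3 − 1/2·R2
R3 ← -1·R3
R4 ← R4 − R3
R1 ← R1 + R3
R1 ← R1 − 1/4·R2
Pivot columns are the columns containing a leading 1.

0, 3, 4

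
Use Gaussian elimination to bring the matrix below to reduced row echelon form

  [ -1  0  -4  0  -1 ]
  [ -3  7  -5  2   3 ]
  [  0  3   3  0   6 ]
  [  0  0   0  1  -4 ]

[[1, 0, 4, 0, 1], [0, 1, 1, 0, 2], [0, 0, 0, 1, -4], [0, 0, 0, 0, 0]]

r1 → -1·r1
  [  1  0   4  0   1 ]
  [ -3  7  -5  2   3 ]
  [  0  3   3  0   6 ]
  [  0  0   0  1  -4 ]
r2 → r2 + 3·r1
  [ 1  0  4  0   1 ]
  [ 0  7  7  2   6 ]
  [ 0  3  3  0   6 ]
  [ 0  0  0  1  -4 ]
r2 → 1/7·r2
  [ 1  0  4    0    1 ]
  [ 0  1  1  2/7  6/7 ]
  [ 0  3  3    0    6 ]
  [ 0  0  0    1   -4 ]
r3 → r3 − 3·r2
  [ 1  0  4     0     1 ]
  [ 0  1  1   2/7   6/7 ]
  [ 0  0  0  -6/7  24/7 ]
  [ 0  0  0     1    -4 ]
r3 → -7/6·r3
  [ 1  0  4    0    1 ]
  [ 0  1  1  2/7  6/7 ]
  [ 0  0  0    1   -4 ]
  [ 0  0  0    1   -4 ]
r4 → r4 − r3
  [ 1  0  4    0    1 ]
  [ 0  1  1  2/7  6/7 ]
  [ 0  0  0    1   -4 ]
  [ 0  0  0    0    0 ]
r2 → r2 − 2/7·r3
  [ 1  0  4  0   1 ]
  [ 0  1  1  0   2 ]
  [ 0  0  0  1  -4 ]
  [ 0  0  0  0   0 ]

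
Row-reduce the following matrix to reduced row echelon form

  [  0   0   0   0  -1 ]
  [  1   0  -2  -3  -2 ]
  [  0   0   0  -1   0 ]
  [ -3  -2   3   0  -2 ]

[[1, 0, -2, 0, 0], [0, 1, 3/2, 0, 0], [0, 0, 0, 1, 0], [0, 0, 0, 0, 1]]

Swap R1 and R2.
  [  1   0  -2  -3  -2 ]
  [  0   0   0   0  -1 ]
  [  0   0   0  -1   0 ]
  [ -3  -2   3   0  -2 ]
Add 3 times R1 to R4.
  [ 1   0  -2  -3  -2 ]
  [ 0   0   0   0  -1 ]
  [ 0   0   0  -1   0 ]
  [ 0  -2  -3  -9  -8 ]
Swap R2 and R4.
  [ 1   0  -2  -3  -2 ]
  [ 0  -2  -3  -9  -8 ]
  [ 0   0   0  -1   0 ]
  [ 0   0   0   0  -1 ]
Multiply R2 by -1/2.
  [ 1  0   -2   -3  -2 ]
  [ 0  1  3/2  9/2   4 ]
  [ 0  0    0   -1   0 ]
  [ 0  0    0    0  -1 ]
Multiply R3 by -1.
  [ 1  0   -2   -3  -2 ]
  [ 0  1  3/2  9/2   4 ]
  [ 0  0    0    1   0 ]
  [ 0  0    0    0  -1 ]
Multiply R4 by -1.
  [ 1  0   -2   -3  -2 ]
  [ 0  1  3/2  9/2   4 ]
  [ 0  0    0    1   0 ]
  [ 0  0    0    0   1 ]
Subtract 4 times R4 from R2.
  [ 1  0   -2   -3  -2 ]
  [ 0  1  3/2  9/2   0 ]
  [ 0  0    0    1   0 ]
  [ 0  0    0    0   1 ]
Add 2 times R4 to R1.
  [ 1  0   -2   -3  0 ]
  [ 0  1  3/2  9/2  0 ]
  [ 0  0    0    1  0 ]
  [ 0  0    0    0  1 ]
Subtract 9/2 times R3 from R2.
  [ 1  0   -2  -3  0 ]
  [ 0  1  3/2   0  0 ]
  [ 0  0    0   1  0 ]
  [ 0  0    0   0  1 ]
Add 3 times R3 to R1.
  [ 1  0   -2  0  0 ]
  [ 0  1  3/2  0  0 ]
  [ 0  0    0  1  0 ]
  [ 0  0    0  0  1 ]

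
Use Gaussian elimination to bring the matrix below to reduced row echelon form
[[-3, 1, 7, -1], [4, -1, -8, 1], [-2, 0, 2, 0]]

r1 → -1/3·r1
  [  1  -1/3  -7/3  1/3 ]
  [  4    -1    -8    1 ]
  [ -2     0     2    0 ]
r2 → r2 − 4·r1
  [  1  -1/3  -7/3   1/3 ]
  [  0   1/3   4/3  -1/3 ]
  [ -2     0     2     0 ]
r3 → r3 + 2·r1
  [ 1  -1/3  -7/3   1/3 ]
  [ 0   1/3   4/3  -1/3 ]
  [ 0  -2/3  -8/3   2/3 ]
r2 → 3·r2
  [ 1  -1/3  -7/3  1/3 ]
  [ 0     1     4   -1 ]
  [ 0  -2/3  -8/3  2/3 ]
r3 → r3 + 2/3·r2
  [ 1  -1/3  -7/3  1/3 ]
  [ 0     1     4   -1 ]
  [ 0     0     0    0 ]
r1 → r1 + 1/3·r2
  [ 1  0  -1   0 ]
  [ 0  1   4  -1 ]
  [ 0  0   0   0 ]

[[1, 0, -1, 0], [0, 1, 4, -1], [0, 0, 0, 0]]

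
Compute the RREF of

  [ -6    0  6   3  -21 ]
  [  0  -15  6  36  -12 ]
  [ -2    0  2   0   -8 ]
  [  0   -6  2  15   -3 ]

r1 -> -1/6·r1
  [  1    0  -1  -1/2  7/2 ]
  [  0  -15   6    36  -12 ]
  [ -2    0   2     0   -8 ]
  [  0   -6   2    15   -3 ]
r3 -> r3 + 2·r1
  [ 1    0  -1  -1/2  7/2 ]
  [ 0  -15   6    36  -12 ]
  [ 0    0   0    -1   -1 ]
  [ 0   -6   2    15   -3 ]
r2 -> -1/15·r2
  [ 1   0    -1   -1/2  7/2 ]
  [ 0   1  -2/5  -12/5  4/5 ]
  [ 0   0     0     -1   -1 ]
  [ 0  -6     2     15   -3 ]
r4 -> r4 + 6·r2
  [ 1  0    -1   -1/2  7/2 ]
  [ 0  1  -2/5  -12/5  4/5 ]
  [ 0  0     0     -1   -1 ]
  [ 0  0  -2/5    3/5  9/5 ]
r3 ↔ r4
  [ 1  0    -1   -1/2  7/2 ]
  [ 0  1  -2/5  -12/5  4/5 ]
  [ 0  0  -2/5    3/5  9/5 ]
  [ 0  0     0     -1   -1 ]
r3 -> -5/2·r3
  [ 1  0    -1   -1/2   7/2 ]
  [ 0  1  -2/5  -12/5   4/5 ]
  [ 0  0     1   -3/2  -9/2 ]
  [ 0  0     0     -1    -1 ]
r4 -> -1·r4
  [ 1  0    -1   -1/2   7/2 ]
  [ 0  1  -2/5  -12/5   4/5 ]
  [ 0  0     1   -3/2  -9/2 ]
  [ 0  0     0      1     1 ]
r3 -> r3 + 3/2·r4
  [ 1  0    -1   -1/2  7/2 ]
  [ 0  1  -2/5  -12/5  4/5 ]
  [ 0  0     1      0   -3 ]
  [ 0  0     0      1    1 ]
r2 -> r2 + 12/5·r4
  [ 1  0    -1  -1/2   7/2 ]
  [ 0  1  -2/5     0  16/5 ]
  [ 0  0     1     0    -3 ]
  [ 0  0     0     1     1 ]
r1 -> r1 + 1/2·r4
  [ 1  0    -1  0     4 ]
  [ 0  1  -2/5  0  16/5 ]
  [ 0  0     1  0    -3 ]
  [ 0  0     0  1     1 ]
r2 -> r2 + 2/5·r3
  [ 1  0  -1  0   4 ]
  [ 0  1   0  0   2 ]
  [ 0  0   1  0  -3 ]
  [ 0  0   0  1   1 ]
r1 -> r1 + r3
  [ 1  0  0  0   1 ]
  [ 0  1  0  0   2 ]
  [ 0  0  1  0  -3 ]
  [ 0  0  0  1   1 ]

[[1, 0, 0, 0, 1], [0, 1, 0, 0, 2], [0, 0, 1, 0, -3], [0, 0, 0, 1, 1]]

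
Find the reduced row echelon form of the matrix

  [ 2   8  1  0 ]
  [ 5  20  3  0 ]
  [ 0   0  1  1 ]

[[1, 4, 0, 0], [0, 0, 1, 0], [0, 0, 0, 1]]

R1 := 1/2·R1
R2 := R2 − 5·R1
R2 := 2·R2
R3 := R3 − R2
R1 := R1 − 1/2·R2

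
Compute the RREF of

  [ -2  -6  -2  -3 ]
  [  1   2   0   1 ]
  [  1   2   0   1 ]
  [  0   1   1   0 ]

[[1, 0, -2, 0], [0, 1, 1, 0], [0, 0, 0, 1], [0, 0, 0, 0]]

Multiply r1 by -1/2.
  [ 1  3  1  3/2 ]
  [ 1  2  0    1 ]
  [ 1  2  0    1 ]
  [ 0  1  1    0 ]
Subtract r1 from r2.
  [ 1   3   1   3/2 ]
  [ 0  -1  -1  -1/2 ]
  [ 1   2   0     1 ]
  [ 0   1   1     0 ]
Subtract r1 from r3.
  [ 1   3   1   3/2 ]
  [ 0  -1  -1  -1/2 ]
  [ 0  -1  -1  -1/2 ]
  [ 0   1   1     0 ]
Multiply r2 by -1.
  [ 1   3   1   3/2 ]
  [ 0   1   1   1/2 ]
  [ 0  -1  -1  -1/2 ]
  [ 0   1   1     0 ]
Add r2 to r3.
  [ 1  3  1  3/2 ]
  [ 0  1  1  1/2 ]
  [ 0  0  0    0 ]
  [ 0  1  1    0 ]
Subtract r2 from r4.
  [ 1  3  1   3/2 ]
  [ 0  1  1   1/2 ]
  [ 0  0  0     0 ]
  [ 0  0  0  -1/2 ]
Swap r3 and r4.
  [ 1  3  1   3/2 ]
  [ 0  1  1   1/2 ]
  [ 0  0  0  -1/2 ]
  [ 0  0  0     0 ]
Multiply r3 by -2.
  [ 1  3  1  3/2 ]
  [ 0  1  1  1/2 ]
  [ 0  0  0    1 ]
  [ 0  0  0    0 ]
Subtract 1/2 times r3 from r2.
  [ 1  3  1  3/2 ]
  [ 0  1  1    0 ]
  [ 0  0  0    1 ]
  [ 0  0  0    0 ]
Subtract 3/2 times r3 from r1.
  [ 1  3  1  0 ]
  [ 0  1  1  0 ]
  [ 0  0  0  1 ]
  [ 0  0  0  0 ]
Subtract 3 times r2 from r1.
  [ 1  0  -2  0 ]
  [ 0  1   1  0 ]
  [ 0  0   0  1 ]
  [ 0  0   0  0 ]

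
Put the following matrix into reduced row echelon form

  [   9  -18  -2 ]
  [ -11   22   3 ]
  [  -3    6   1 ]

R1 := 1/9·R1
  [   1  -2  -2/9 ]
  [ -11  22     3 ]
  [  -3   6     1 ]
R2 := R2 + 11·R1
  [  1  -2  -2/9 ]
  [  0   0   5/9 ]
  [ -3   6     1 ]
R3 := R3 + 3·R1
  [ 1  -2  -2/9 ]
  [ 0   0   5/9 ]
  [ 0   0   1/3 ]
R2 := 9/5·R2
  [ 1  -2  -2/9 ]
  [ 0   0     1 ]
  [ 0   0   1/3 ]
R3 := R3 − 1/3·R2
  [ 1  -2  -2/9 ]
  [ 0   0     1 ]
  [ 0   0     0 ]
R1 := R1 + 2/9·R2
  [ 1  -2  0 ]
  [ 0   0  1 ]
  [ 0   0  0 ]

[[1, -2, 0], [0, 0, 1], [0, 0, 0]]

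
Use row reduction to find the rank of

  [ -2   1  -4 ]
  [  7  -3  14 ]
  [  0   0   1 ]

rank = 3

r1 := -1/2·r1
  [ 1  -1/2   2 ]
  [ 7    -3  14 ]
  [ 0     0   1 ]
r2 := r2 − 7·r1
  [ 1  -1/2  2 ]
  [ 0   1/2  0 ]
  [ 0     0  1 ]
r2 := 2·r2
  [ 1  -1/2  2 ]
  [ 0     1  0 ]
  [ 0     0  1 ]
r1 := r1 − 2·r3
  [ 1  -1/2  0 ]
  [ 0     1  0 ]
  [ 0     0  1 ]
r1 := r1 + 1/2·r2
  [ 1  0  0 ]
  [ 0  1  0 ]
  [ 0  0  1 ]
The reduced form has 3 nonzero rows.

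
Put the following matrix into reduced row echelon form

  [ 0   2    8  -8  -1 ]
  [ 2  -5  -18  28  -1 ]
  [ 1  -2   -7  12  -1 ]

R1 <-> R2
  [ 2  -5  -18  28  -1 ]
  [ 0   2    8  -8  -1 ]
  [ 1  -2   -7  12  -1 ]
R1 -> 1/2·R1
  [ 1  -5/2  -9  14  -1/2 ]
  [ 0     2   8  -8    -1 ]
  [ 1    -2  -7  12    -1 ]
R3 -> R3 − R1
  [ 1  -5/2  -9  14  -1/2 ]
  [ 0     2   8  -8    -1 ]
  [ 0   1/2   2  -2  -1/2 ]
R2 -> 1/2·R2
  [ 1  -5/2  -9  14  -1/2 ]
  [ 0     1   4  -4  -1/2 ]
  [ 0   1/2   2  -2  -1/2 ]
R3 -> R3 − 1/2·R2
  [ 1  -5/2  -9  14  -1/2 ]
  [ 0     1   4  -4  -1/2 ]
  [ 0     0   0   0  -1/4 ]
R3 -> -4·R3
  [ 1  -5/2  -9  14  -1/2 ]
  [ 0     1   4  -4  -1/2 ]
  [ 0     0   0   0     1 ]
R2 -> R2 + 1/2·R3
  [ 1  -5/2  -9  14  -1/2 ]
  [ 0     1   4  -4     0 ]
  [ 0     0   0   0     1 ]
R1 -> R1 + 1/2·R3
  [ 1  -5/2  -9  14  0 ]
  [ 0     1   4  -4  0 ]
  [ 0     0   0   0  1 ]
R1 -> R1 + 5/2·R2
  [ 1  0  1   4  0 ]
  [ 0  1  4  -4  0 ]
  [ 0  0  0   0  1 ]

[[1, 0, 1, 4, 0], [0, 1, 4, -4, 0], [0, 0, 0, 0, 1]]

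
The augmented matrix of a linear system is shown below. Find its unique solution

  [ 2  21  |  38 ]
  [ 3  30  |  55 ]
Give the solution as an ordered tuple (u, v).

r1 := 1/2·r1
  [ 1  21/2  |  19 ]
  [ 3    30  |  55 ]
r2 := r2 − 3·r1
  [ 1  21/2  |  19 ]
  [ 0  -3/2  |  -2 ]
r2 := -2/3·r2
  [ 1  21/2  |   19 ]
  [ 0     1  |  4/3 ]
r1 := r1 − 21/2·r2
  [ 1  0  |    5 ]
  [ 0  1  |  4/3 ]
Reading off the last column: u = 5, v = 4/3.

(5, 4/3)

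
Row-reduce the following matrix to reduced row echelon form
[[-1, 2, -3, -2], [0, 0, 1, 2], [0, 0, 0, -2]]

[[1, -2, 0, 0], [0, 0, 1, 0], [0, 0, 0, 1]]

R1 ← -1·R1
R3 ← -1/2·R3
R2 ← R2 − 2·R3
R1 ← R1 − 2·R3
R1 ← R1 − 3·R2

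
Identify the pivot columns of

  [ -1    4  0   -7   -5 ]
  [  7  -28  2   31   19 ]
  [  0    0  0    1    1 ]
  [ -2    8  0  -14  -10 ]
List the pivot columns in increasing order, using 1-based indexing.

1, 3, 4

Multiply r1 by -1.
  [  1   -4  0    7    5 ]
  [  7  -28  2   31   19 ]
  [  0    0  0    1    1 ]
  [ -2    8  0  -14  -10 ]
Subtract 7 times r1 from r2.
  [  1  -4  0    7    5 ]
  [  0   0  2  -18  -16 ]
  [  0   0  0    1    1 ]
  [ -2   8  0  -14  -10 ]
Add 2 times r1 to r4.
  [ 1  -4  0    7    5 ]
  [ 0   0  2  -18  -16 ]
  [ 0   0  0    1    1 ]
  [ 0   0  0    0    0 ]
Multiply r2 by 1/2.
  [ 1  -4  0   7   5 ]
  [ 0   0  1  -9  -8 ]
  [ 0   0  0   1   1 ]
  [ 0   0  0   0   0 ]
Add 9 times r3 to r2.
  [ 1  -4  0  7  5 ]
  [ 0   0  1  0  1 ]
  [ 0   0  0  1  1 ]
  [ 0   0  0  0  0 ]
Subtract 7 times r3 from r1.
  [ 1  -4  0  0  -2 ]
  [ 0   0  1  0   1 ]
  [ 0   0  0  1   1 ]
  [ 0   0  0  0   0 ]
Pivot columns are the columns containing a leading 1.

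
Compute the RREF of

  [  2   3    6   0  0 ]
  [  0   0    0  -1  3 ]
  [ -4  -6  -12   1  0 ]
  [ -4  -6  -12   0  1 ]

[[1, 3/2, 3, 0, 0], [0, 0, 0, 1, 0], [0, 0, 0, 0, 1], [0, 0, 0, 0, 0]]

R1 -> 1/2·R1
  [  1  3/2    3   0  0 ]
  [  0    0    0  -1  3 ]
  [ -4   -6  -12   1  0 ]
  [ -4   -6  -12   0  1 ]
R3 -> R3 + 4·R1
  [  1  3/2    3   0  0 ]
  [  0    0    0  -1  3 ]
  [  0    0    0   1  0 ]
  [ -4   -6  -12   0  1 ]
R4 -> R4 + 4·R1
  [ 1  3/2  3   0  0 ]
  [ 0    0  0  -1  3 ]
  [ 0    0  0   1  0 ]
  [ 0    0  0   0  1 ]
R2 -> -1·R2
  [ 1  3/2  3  0   0 ]
  [ 0    0  0  1  -3 ]
  [ 0    0  0  1   0 ]
  [ 0    0  0  0   1 ]
R3 -> R3 − R2
  [ 1  3/2  3  0   0 ]
  [ 0    0  0  1  -3 ]
  [ 0    0  0  0   3 ]
  [ 0    0  0  0   1 ]
R3 -> 1/3·R3
  [ 1  3/2  3  0   0 ]
  [ 0    0  0  1  -3 ]
  [ 0    0  0  0   1 ]
  [ 0    0  0  0   1 ]
R4 -> R4 − R3
  [ 1  3/2  3  0   0 ]
  [ 0    0  0  1  -3 ]
  [ 0    0  0  0   1 ]
  [ 0    0  0  0   0 ]
R2 -> R2 + 3·R3
  [ 1  3/2  3  0  0 ]
  [ 0    0  0  1  0 ]
  [ 0    0  0  0  1 ]
  [ 0    0  0  0  0 ]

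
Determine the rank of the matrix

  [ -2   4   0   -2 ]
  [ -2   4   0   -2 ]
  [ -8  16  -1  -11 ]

ρ1 := -1/2·ρ1
  [  1  -2   0    1 ]
  [ -2   4   0   -2 ]
  [ -8  16  -1  -11 ]
ρ2 := ρ2 + 2·ρ1
  [  1  -2   0    1 ]
  [  0   0   0    0 ]
  [ -8  16  -1  -11 ]
ρ3 := ρ3 + 8·ρ1
  [ 1  -2   0   1 ]
  [ 0   0   0   0 ]
  [ 0   0  -1  -3 ]
ρ2 <=> ρ3
  [ 1  -2   0   1 ]
  [ 0   0  -1  -3 ]
  [ 0   0   0   0 ]
ρ2 := -1·ρ2
  [ 1  -2  0  1 ]
  [ 0   0  1  3 ]
  [ 0   0  0  0 ]
The reduced form has 2 nonzero rows.

rank = 2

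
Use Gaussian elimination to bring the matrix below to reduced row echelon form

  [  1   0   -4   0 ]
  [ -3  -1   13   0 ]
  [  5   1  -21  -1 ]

[[1, 0, -4, 0], [0, 1, -1, 0], [0, 0, 0, 1]]

ρ2 ← ρ2 + 3·ρ1
  [ 1   0   -4   0 ]
  [ 0  -1    1   0 ]
  [ 5   1  -21  -1 ]
ρ3 ← ρ3 − 5·ρ1
  [ 1   0  -4   0 ]
  [ 0  -1   1   0 ]
  [ 0   1  -1  -1 ]
ρ2 ← -1·ρ2
  [ 1  0  -4   0 ]
  [ 0  1  -1   0 ]
  [ 0  1  -1  -1 ]
ρ3 ← ρ3 − ρ2
  [ 1  0  -4   0 ]
  [ 0  1  -1   0 ]
  [ 0  0   0  -1 ]
ρ3 ← -1·ρ3
  [ 1  0  -4  0 ]
  [ 0  1  -1  0 ]
  [ 0  0   0  1 ]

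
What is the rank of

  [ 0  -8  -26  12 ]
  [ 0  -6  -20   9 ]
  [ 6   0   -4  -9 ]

rank = 3

r1 ↔ r3
  [ 6   0   -4  -9 ]
  [ 0  -6  -20   9 ]
  [ 0  -8  -26  12 ]
r1 ← 1/6·r1
  [ 1   0  -2/3  -3/2 ]
  [ 0  -6   -20     9 ]
  [ 0  -8   -26    12 ]
r2 ← -1/6·r2
  [ 1   0  -2/3  -3/2 ]
  [ 0   1  10/3  -3/2 ]
  [ 0  -8   -26    12 ]
r3 ← r3 + 8·r2
  [ 1  0  -2/3  -3/2 ]
  [ 0  1  10/3  -3/2 ]
  [ 0  0   2/3     0 ]
r3 ← 3/2·r3
  [ 1  0  -2/3  -3/2 ]
  [ 0  1  10/3  -3/2 ]
  [ 0  0     1     0 ]
r2 ← r2 − 10/3·r3
  [ 1  0  -2/3  -3/2 ]
  [ 0  1     0  -3/2 ]
  [ 0  0     1     0 ]
r1 ← r1 + 2/3·r3
  [ 1  0  0  -3/2 ]
  [ 0  1  0  -3/2 ]
  [ 0  0  1     0 ]
The reduced form has 3 nonzero rows.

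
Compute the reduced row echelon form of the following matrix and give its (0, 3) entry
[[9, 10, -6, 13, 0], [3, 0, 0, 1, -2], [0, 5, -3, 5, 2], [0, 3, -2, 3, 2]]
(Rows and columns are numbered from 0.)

1/3

ρ1 := 1/9·ρ1
  [ 1  10/9  -2/3  13/9   0 ]
  [ 3     0     0     1  -2 ]
  [ 0     5    -3     5   2 ]
  [ 0     3    -2     3   2 ]
ρ2 := ρ2 − 3·ρ1
  [ 1   10/9  -2/3   13/9   0 ]
  [ 0  -10/3     2  -10/3  -2 ]
  [ 0      5    -3      5   2 ]
  [ 0      3    -2      3   2 ]
ρ2 := -3/10·ρ2
  [ 1  10/9  -2/3  13/9    0 ]
  [ 0     1  -3/5     1  3/5 ]
  [ 0     5    -3     5    2 ]
  [ 0     3    -2     3    2 ]
ρ3 := ρ3 − 5·ρ2
  [ 1  10/9  -2/3  13/9    0 ]
  [ 0     1  -3/5     1  3/5 ]
  [ 0     0     0     0   -1 ]
  [ 0     3    -2     3    2 ]
ρ4 := ρ4 − 3·ρ2
  [ 1  10/9  -2/3  13/9    0 ]
  [ 0     1  -3/5     1  3/5 ]
  [ 0     0     0     0   -1 ]
  [ 0     0  -1/5     0  1/5 ]
ρ3 <=> ρ4
  [ 1  10/9  -2/3  13/9    0 ]
  [ 0     1  -3/5     1  3/5 ]
  [ 0     0  -1/5     0  1/5 ]
  [ 0     0     0     0   -1 ]
ρ3 := -5·ρ3
  [ 1  10/9  -2/3  13/9    0 ]
  [ 0     1  -3/5     1  3/5 ]
  [ 0     0     1     0   -1 ]
  [ 0     0     0     0   -1 ]
ρ4 := -1·ρ4
  [ 1  10/9  -2/3  13/9    0 ]
  [ 0     1  -3/5     1  3/5 ]
  [ 0     0     1     0   -1 ]
  [ 0     0     0     0    1 ]
ρ3 := ρ3 + ρ4
  [ 1  10/9  -2/3  13/9    0 ]
  [ 0     1  -3/5     1  3/5 ]
  [ 0     0     1     0    0 ]
  [ 0     0     0     0    1 ]
ρ2 := ρ2 − 3/5·ρ4
  [ 1  10/9  -2/3  13/9  0 ]
  [ 0     1  -3/5     1  0 ]
  [ 0     0     1     0  0 ]
  [ 0     0     0     0  1 ]
ρ2 := ρ2 + 3/5·ρ3
  [ 1  10/9  -2/3  13/9  0 ]
  [ 0     1     0     1  0 ]
  [ 0     0     1     0  0 ]
  [ 0     0     0     0  1 ]
ρ1 := ρ1 + 2/3·ρ3
  [ 1  10/9  0  13/9  0 ]
  [ 0     1  0     1  0 ]
  [ 0     0  1     0  0 ]
  [ 0     0  0     0  1 ]
ρ1 := ρ1 − 10/9·ρ2
  [ 1  0  0  1/3  0 ]
  [ 0  1  0    1  0 ]
  [ 0  0  1    0  0 ]
  [ 0  0  0    0  1 ]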